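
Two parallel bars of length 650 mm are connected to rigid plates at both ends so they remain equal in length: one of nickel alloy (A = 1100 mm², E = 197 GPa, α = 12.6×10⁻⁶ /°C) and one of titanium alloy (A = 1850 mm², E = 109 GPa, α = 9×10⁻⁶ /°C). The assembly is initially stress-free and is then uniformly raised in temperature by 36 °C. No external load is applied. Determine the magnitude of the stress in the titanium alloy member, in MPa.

Equilibrium of a rigid end plate with no external load gives equal and opposite internal forces ±P in the two members. Since α_{nickel alloy} > α_{titanium alloy}, heating drives the nickel alloy into compression and the titanium alloy into tension.
Equating the net (thermal + elastic) strains gives |α₁ − α₂|·ΔT = P·[1/(A₁E₁) + 1/(A₂E₂)].
|α₁ − α₂|·ΔT = 3.6×10⁻⁶ × 36 = 0.0001296.
1/(A₁E₁) + 1/(A₂E₂) = 1/(1100×197×10³) + 1/(1850×109×10³) = 9.574×10⁻⁹ N⁻¹.
P = 0.0001296 / 9.574×10⁻⁹ = 13540 N = 13.54 kN.
σ_{titanium alloy} = P/A₂ = 13540/1850 = 7.317 MPa, tensile.

σ ≈ 7.32 MPa (tensile)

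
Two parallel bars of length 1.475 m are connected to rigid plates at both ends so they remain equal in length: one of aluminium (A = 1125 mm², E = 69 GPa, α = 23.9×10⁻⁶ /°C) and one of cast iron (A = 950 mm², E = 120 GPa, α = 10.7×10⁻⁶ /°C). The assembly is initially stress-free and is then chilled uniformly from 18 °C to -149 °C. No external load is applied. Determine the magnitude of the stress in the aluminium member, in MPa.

The aluminium has the larger α, so on cooling it would change length more than the cast iron if both were free. The rigid plates force a common final length, so the aluminium is put into tension and the cast iron into compression, with equal and opposite forces P (no external load).
Setting the final lengths equal and cancelling L: (α₁ − α₂)ΔT = P/(A₁E₁) + P/(A₂E₂).
|α₁ − α₂|·ΔT = 13.2×10⁻⁶ × 167 = 0.002204.
1/(A₁E₁) + 1/(A₂E₂) = 1/(1125×69×10³) + 1/(950×120×10³) = 2.165×10⁻⁸ N⁻¹.
So P = 0.002204 / 2.165×10⁻⁸ = 101.8 kN.
σ_{aluminium} = P/A₁ = 101800/1125 = 90.49 MPa, tensile.

σ ≈ 90.5 MPa (tensile)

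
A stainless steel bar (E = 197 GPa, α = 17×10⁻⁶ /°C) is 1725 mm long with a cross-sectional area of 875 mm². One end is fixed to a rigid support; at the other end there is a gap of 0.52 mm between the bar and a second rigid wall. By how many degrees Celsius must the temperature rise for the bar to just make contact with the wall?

Contact occurs when the free expansion equals the gap: αΔT L = 0.52 mm.
So ΔT = g/(αL) = 0.52/(17×10⁻⁶ × 1725) = 17.73 °C.

ΔT ≈ 17.7 °C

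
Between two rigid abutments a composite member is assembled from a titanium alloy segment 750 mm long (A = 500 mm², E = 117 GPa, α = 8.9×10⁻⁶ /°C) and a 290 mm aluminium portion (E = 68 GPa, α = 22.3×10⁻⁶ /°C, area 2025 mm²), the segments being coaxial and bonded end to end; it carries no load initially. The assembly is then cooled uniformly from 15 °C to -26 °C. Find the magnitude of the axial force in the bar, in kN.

Free thermal contraction of the whole bar: Σ αᵢΔT Lᵢ = 8.9×10⁻⁶×41×750 + 22.3×10⁻⁶×41×290 = 0.5388 mm.
The walls prevent any net length change, so an axial force P (same in every segment) develops. Compatibility: P · Σ Lᵢ/(AᵢEᵢ) = δ_free.
Σ Lᵢ/(AᵢEᵢ) = 750/(500×117×10³) + 290/(2025×68×10³) = 1.493×10⁻⁵ mm/N.
Hence P = δ_free / Σ(L/AE) = 0.5388/1.493×10⁻⁵ = 36.1 kN (tensile).

P ≈ 36.1 kN (tensile)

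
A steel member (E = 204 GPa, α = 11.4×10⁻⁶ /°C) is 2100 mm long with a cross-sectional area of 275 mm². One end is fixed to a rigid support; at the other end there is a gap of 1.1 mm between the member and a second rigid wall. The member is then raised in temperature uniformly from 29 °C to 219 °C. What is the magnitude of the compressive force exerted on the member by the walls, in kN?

P ≈ 92.1 kN

Free thermal elongation = αΔT L = 11.4×10⁻⁶ × 190 × 2100 = 4.549 mm.
After closing the 1.1 mm clearance, 4.549 − 1.1 = 3.449 mm of expansion remains to be suppressed by the wall.
Compatibility: PL/(AE) = 3.449 mm, so σ = P/A = E × (3.449/2100) = 335 MPa.
Force on the wall = σA = 335 × 275 mm² = 92.13 kN.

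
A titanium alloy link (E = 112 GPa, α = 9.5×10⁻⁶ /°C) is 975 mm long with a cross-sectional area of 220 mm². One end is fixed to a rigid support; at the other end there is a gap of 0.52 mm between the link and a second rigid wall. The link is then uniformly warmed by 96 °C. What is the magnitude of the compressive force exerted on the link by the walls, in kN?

If the wall were absent the link would grow by αΔT L = 9.5×10⁻⁶ × 96 × 975 = 0.8892 mm.
The gap closes (δ_free > 0.52 mm) and the wall then resists a further 0.8892 − 0.52 = 0.3692 mm of expansion.
That suppressed elongation corresponds to σ = E·Δ/L = 112×10³ × 0.3692/975 = 42.41 MPa.
P = σA = 42.41 × 220 = 9.33 kN.

P ≈ 9.33 kN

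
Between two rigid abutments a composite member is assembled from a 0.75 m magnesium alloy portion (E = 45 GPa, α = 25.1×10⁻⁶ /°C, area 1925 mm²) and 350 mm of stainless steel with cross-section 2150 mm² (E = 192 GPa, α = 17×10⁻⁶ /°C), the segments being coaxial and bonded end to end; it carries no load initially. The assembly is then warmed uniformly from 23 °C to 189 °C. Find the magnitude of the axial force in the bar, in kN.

P ≈ 433 kN (compressive)

Free thermal expansion of the whole bar: Σ αᵢΔT Lᵢ = 25.1×10⁻⁶×166×750 + 17×10⁻⁶×166×350 = 4.113 mm.
The rigid supports impose zero overall length change; the single axial force P common to all segments must satisfy P Σ Lᵢ/(AᵢEᵢ) = δ_free.
The series flexibility is Σ Lᵢ/(AᵢEᵢ) = 750/(1925×45×10³) + 350/(2150×192×10³) = 9.506×10⁻⁶ mm/N.
Hence P = δ_free / Σ(L/AE) = 4.113/9.506×10⁻⁶ = 432.6 kN (compressive).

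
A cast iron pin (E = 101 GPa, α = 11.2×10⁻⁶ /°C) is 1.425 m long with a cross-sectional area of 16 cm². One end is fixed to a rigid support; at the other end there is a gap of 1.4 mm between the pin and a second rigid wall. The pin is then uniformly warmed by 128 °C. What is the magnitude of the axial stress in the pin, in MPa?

σ ≈ 45.6 MPa (compressive)

If the wall were absent the pin would grow by αΔT L = 11.2×10⁻⁶ × 128 × 1425 = 2.043 mm.
This exceeds the 1.4 mm gap, so the wall pushes back. The portion of expansion that must be recovered elastically is δ_free − gap = 2.043 − 1.4 = 0.6429 mm.
That suppressed elongation corresponds to σ = E·Δ/L = 101×10³ × 0.6429/1425 = 45.57 MPa.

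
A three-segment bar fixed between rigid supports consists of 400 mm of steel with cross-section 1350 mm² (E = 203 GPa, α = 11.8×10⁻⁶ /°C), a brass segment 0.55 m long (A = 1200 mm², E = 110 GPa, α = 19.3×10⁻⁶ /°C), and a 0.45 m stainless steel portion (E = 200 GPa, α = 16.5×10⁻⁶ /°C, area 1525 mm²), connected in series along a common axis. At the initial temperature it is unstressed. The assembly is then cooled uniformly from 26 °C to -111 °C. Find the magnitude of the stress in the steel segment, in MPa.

σ ≈ 325 MPa (tensile)

With the walls removed the bar would change length by δ_free = Σ αᵢΔT Lᵢ = 11.8×10⁻⁶×137×400 + 19.3×10⁻⁶×137×550 + 16.5×10⁻⁶×137×450 = 3.118 mm.
The walls prevent any net length change, so an axial force P (same in every segment) develops. Compatibility: P · Σ Lᵢ/(AᵢEᵢ) = δ_free.
Σ Lᵢ/(AᵢEᵢ) = 400/(1350×203×10³) + 550/(1200×110×10³) + 450/(1525×200×10³) = 7.102×10⁻⁶ mm/N.
P = 3.118 / 7.102×10⁻⁶ = 439100 N = 439.1 kN, tensile.
σ_{steel} = P / A = 439100 / 1350 = 325.2 MPa.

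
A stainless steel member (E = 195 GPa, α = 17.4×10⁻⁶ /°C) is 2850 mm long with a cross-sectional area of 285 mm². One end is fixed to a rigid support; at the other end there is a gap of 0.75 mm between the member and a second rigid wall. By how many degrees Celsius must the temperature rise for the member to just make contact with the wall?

ΔT ≈ 15.1 °C

Contact occurs when the free expansion equals the gap: αΔT L = 0.75 mm.
ΔT = 0.75 / (17.4×10⁻⁶ × 2850) = 15.12 °C.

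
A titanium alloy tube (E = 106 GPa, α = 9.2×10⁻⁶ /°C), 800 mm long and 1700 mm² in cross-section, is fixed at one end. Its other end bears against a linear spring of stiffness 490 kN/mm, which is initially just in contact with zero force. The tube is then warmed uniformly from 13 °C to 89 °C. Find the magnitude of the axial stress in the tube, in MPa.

Free thermal expansion: δ_free = αΔT L = 9.2×10⁻⁶ × 76 × 800 = 0.5594 mm.
With a force P in the spring, the elastic change of the tube is PL/(AE) and that of the spring is P/k; compatibility requires their sum to equal δ_free.
P [ L/(AE) + 1/k ] = δ_free → P [ 800/(1700×106×10³) + 1/(490×10³) ] = 0.5594.
P = 0.5594 / 6.48×10⁻⁶ = 86320 N.
σ = P/A = 86320/1700 = 50.77 MPa.

σ ≈ 50.8 MPa (compressive)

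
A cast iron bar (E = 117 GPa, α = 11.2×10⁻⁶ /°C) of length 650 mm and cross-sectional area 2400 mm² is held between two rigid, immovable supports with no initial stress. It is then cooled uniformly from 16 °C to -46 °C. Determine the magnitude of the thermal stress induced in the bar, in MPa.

σ ≈ 81.2 MPa (tensile)

With length fixed, the mechanical strain must cancel the thermal strain αΔT = 11.2×10⁻⁶ × 62 = 694.4×10⁻⁶.
Hence σ = E·αΔT = 117×10³ × 694.4×10⁻⁶ = 81.24 MPa, tensile.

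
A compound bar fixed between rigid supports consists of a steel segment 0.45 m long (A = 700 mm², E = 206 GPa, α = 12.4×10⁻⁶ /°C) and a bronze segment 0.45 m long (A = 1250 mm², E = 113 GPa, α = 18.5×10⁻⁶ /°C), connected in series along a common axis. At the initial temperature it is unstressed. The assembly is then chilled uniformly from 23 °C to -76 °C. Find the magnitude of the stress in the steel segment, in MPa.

With the walls removed the bar would change length by δ_free = Σ αᵢΔT Lᵢ = 12.4×10⁻⁶×99×450 + 18.5×10⁻⁶×99×450 = 1.377 mm.
The rigid supports impose zero overall length change; the single axial force P common to all segments must satisfy P Σ Lᵢ/(AᵢEᵢ) = δ_free.
The series flexibility is Σ Lᵢ/(AᵢEᵢ) = 450/(700×206×10³) + 450/(1250×113×10³) = 6.307×10⁻⁶ mm/N.
P = 1.377 / 6.307×10⁻⁶ = 218300 N = 218.3 kN, tensile.
σ_{steel} = P / A = 218300 / 700 = 311.8 MPa.

σ ≈ 312 MPa (tensile)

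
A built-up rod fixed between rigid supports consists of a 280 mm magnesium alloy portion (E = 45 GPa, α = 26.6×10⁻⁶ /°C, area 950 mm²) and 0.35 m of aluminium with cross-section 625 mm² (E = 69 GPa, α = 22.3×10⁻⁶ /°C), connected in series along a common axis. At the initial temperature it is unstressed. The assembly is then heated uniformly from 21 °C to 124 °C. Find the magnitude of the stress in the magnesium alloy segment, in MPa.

σ ≈ 113 MPa (compressive)

With the walls removed the bar would change length by δ_free = Σ αᵢΔT Lᵢ = 26.6×10⁻⁶×103×280 + 22.3×10⁻⁶×103×350 = 1.571 mm.
The rigid supports impose zero overall length change; the single axial force P common to all segments must satisfy P Σ Lᵢ/(AᵢEᵢ) = δ_free.
Σ Lᵢ/(AᵢEᵢ) = 280/(950×45×10³) + 350/(625×69×10³) = 1.467×10⁻⁵ mm/N.
So P = 1.571 / 1.467×10⁻⁵ = 107.1 kN, compressive.
σ_{magnesium alloy} = P / A = 107100 / 950 = 112.8 MPa.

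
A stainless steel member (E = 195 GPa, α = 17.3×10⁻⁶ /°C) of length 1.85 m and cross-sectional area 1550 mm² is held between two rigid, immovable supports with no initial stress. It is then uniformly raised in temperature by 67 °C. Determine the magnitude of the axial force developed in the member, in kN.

The ends cannot move, so σ = EαΔT = 195×10³ × 17.3×10⁻⁶ × 67 = 226 MPa.
P = AEαΔT = 1550 × 195×10³ × 17.3×10⁻⁶ × 67 = 350.3 kN (compressive).

P ≈ 350 kN (compressive)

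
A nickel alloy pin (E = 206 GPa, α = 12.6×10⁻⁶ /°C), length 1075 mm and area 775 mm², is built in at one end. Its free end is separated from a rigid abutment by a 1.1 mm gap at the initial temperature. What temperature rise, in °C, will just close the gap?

The gap closes when αΔT L = 1.1 mm, since the pin is still unstressed at that instant.
So ΔT = g/(αL) = 1.1/(12.6×10⁻⁶ × 1075) = 81.21 °C.

ΔT ≈ 81.2 °C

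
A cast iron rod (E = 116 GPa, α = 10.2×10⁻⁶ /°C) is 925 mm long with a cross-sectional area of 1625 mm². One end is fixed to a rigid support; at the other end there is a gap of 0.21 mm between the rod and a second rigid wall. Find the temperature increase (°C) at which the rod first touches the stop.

Contact occurs when the free expansion equals the gap: αΔT L = 0.21 mm.
ΔT = 0.21 / (10.2×10⁻⁶ × 925) = 22.26 °C.

ΔT ≈ 22.3 °C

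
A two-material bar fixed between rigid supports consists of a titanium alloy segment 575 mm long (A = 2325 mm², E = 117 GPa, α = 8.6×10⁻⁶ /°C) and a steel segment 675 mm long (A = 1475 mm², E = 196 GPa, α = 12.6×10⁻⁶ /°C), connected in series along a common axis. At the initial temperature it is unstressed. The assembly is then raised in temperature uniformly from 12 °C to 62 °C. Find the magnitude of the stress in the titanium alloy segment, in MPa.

σ ≈ 65 MPa (compressive)

With the walls removed the bar would change length by δ_free = Σ αᵢΔT Lᵢ = 8.6×10⁻⁶×50×575 + 12.6×10⁻⁶×50×675 = 0.6725 mm.
The walls prevent any net length change, so an axial force P (same in every segment) develops. Compatibility: P · Σ Lᵢ/(AᵢEᵢ) = δ_free.
Σ Lᵢ/(AᵢEᵢ) = 575/(2325×117×10³) + 675/(1475×196×10³) = 4.449×10⁻⁶ mm/N.
So P = 0.6725 / 4.449×10⁻⁶ = 151.2 kN, compressive.
σ_{titanium alloy} = P / A = 151200 / 2325 = 65.02 MPa.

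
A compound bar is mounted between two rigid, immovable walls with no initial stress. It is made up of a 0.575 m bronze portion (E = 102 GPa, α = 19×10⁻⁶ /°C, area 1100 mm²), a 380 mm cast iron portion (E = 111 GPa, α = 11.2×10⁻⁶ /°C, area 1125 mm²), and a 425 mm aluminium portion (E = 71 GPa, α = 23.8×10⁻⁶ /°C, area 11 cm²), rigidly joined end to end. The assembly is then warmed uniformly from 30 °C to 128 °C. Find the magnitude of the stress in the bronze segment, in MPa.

If the supports were absent, the total length change would be Σ αᵢΔT Lᵢ = 19×10⁻⁶×98×575 + 11.2×10⁻⁶×98×380 + 23.8×10⁻⁶×98×425 = 2.479 mm.
Since the ends are fixed, an axial force P builds up, equal in every segment, with P · Σ Lᵢ/(AᵢEᵢ) = δ_free.
Σ Lᵢ/(AᵢEᵢ) = 575/(1100×102×10³) + 380/(1125×111×10³) + 425/(1100×71×10³) = 1.361×10⁻⁵ mm/N.
P = 2.479 / 1.361×10⁻⁵ = 182200 N = 182.2 kN, compressive.
σ_{bronze} = P / A = 182200 / 1100 = 165.6 MPa.

σ ≈ 166 MPa (compressive)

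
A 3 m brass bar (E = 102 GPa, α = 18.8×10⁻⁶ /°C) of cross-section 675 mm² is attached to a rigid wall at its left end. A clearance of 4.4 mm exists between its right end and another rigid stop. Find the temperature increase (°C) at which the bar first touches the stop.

Contact occurs when the free expansion equals the gap: αΔT L = 4.4 mm.
ΔT = 4.4 / (18.8×10⁻⁶ × 3000) = 78.01 °C.

ΔT ≈ 78 °C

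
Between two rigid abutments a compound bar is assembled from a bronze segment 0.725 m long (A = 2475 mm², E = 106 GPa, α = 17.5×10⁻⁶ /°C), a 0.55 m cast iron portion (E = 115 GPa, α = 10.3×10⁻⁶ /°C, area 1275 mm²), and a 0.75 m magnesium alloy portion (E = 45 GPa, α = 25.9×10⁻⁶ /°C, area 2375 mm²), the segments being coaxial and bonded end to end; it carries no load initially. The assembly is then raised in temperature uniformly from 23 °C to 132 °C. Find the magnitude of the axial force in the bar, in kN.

Free thermal expansion of the whole bar: Σ αᵢΔT Lᵢ = 17.5×10⁻⁶×109×725 + 10.3×10⁻⁶×109×550 + 25.9×10⁻⁶×109×750 = 4.118 mm.
Since the ends are fixed, an axial force P builds up, equal in every segment, with P · Σ Lᵢ/(AᵢEᵢ) = δ_free.
The series flexibility is Σ Lᵢ/(AᵢEᵢ) = 725/(2475×106×10³) + 550/(1275×115×10³) + 750/(2375×45×10³) = 1.353×10⁻⁵ mm/N.
P = 4.118 / 1.353×10⁻⁵ = 304300 N = 304.3 kN, compressive.

P ≈ 304 kN (compressive)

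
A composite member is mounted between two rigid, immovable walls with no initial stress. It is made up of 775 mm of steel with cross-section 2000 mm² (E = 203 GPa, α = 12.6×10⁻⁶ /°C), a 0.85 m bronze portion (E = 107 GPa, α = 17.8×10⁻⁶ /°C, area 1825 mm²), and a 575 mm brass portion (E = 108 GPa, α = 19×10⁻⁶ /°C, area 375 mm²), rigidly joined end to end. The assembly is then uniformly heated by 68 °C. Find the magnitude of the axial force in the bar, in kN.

P ≈ 119 kN (compressive)

Free thermal expansion of the whole bar: Σ αᵢΔT Lᵢ = 12.6×10⁻⁶×68×775 + 17.8×10⁻⁶×68×850 + 19×10⁻⁶×68×575 = 2.436 mm.
Since the ends are fixed, an axial force P builds up, equal in every segment, with P · Σ Lᵢ/(AᵢEᵢ) = δ_free.
The series flexibility is Σ Lᵢ/(AᵢEᵢ) = 775/(2000×203×10³) + 850/(1825×107×10³) + 575/(375×108×10³) = 2.046×10⁻⁵ mm/N.
Hence P = δ_free / Σ(L/AE) = 2.436/2.046×10⁻⁵ = 119.1 kN (compressive).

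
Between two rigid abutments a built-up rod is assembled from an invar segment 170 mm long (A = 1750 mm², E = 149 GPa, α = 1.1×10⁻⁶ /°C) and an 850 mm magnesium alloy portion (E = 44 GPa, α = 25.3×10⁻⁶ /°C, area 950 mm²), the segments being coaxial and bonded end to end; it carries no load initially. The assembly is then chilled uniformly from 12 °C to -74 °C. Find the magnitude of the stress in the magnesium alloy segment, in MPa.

σ ≈ 93.6 MPa (tensile)

With the walls removed the bar would change length by δ_free = Σ αᵢΔT Lᵢ = 1.1×10⁻⁶×86×170 + 25.3×10⁻⁶×86×850 = 1.866 mm.
The walls prevent any net length change, so an axial force P (same in every segment) develops. Compatibility: P · Σ Lᵢ/(AᵢEᵢ) = δ_free.
Σ Lᵢ/(AᵢEᵢ) = 170/(1750×149×10³) + 850/(950×44×10³) = 2.099×10⁻⁵ mm/N.
P = 1.866 / 2.099×10⁻⁵ = 88890 N = 88.89 kN, tensile.
σ_{magnesium alloy} = P / A = 88890 / 950 = 93.57 MPa.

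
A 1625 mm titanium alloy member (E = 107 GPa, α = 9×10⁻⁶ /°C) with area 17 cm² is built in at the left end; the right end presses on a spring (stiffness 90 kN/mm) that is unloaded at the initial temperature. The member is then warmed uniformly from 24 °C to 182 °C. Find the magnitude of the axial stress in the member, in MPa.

σ ≈ 67.8 MPa (compressive)

Free thermal expansion: δ_free = αΔT L = 9×10⁻⁶ × 158 × 1625 = 2.311 mm.
Let P be the compressive force at the spring. The member shortens elastically by PL/(AE) and the spring compresses by P/k; together these equal δ_free.
So P = δ_free / [L/(AE) + 1/k] = 2.311 / [ 1625/(1700×107×10³) + 1/(90×10³) ].
P = 2.311 / 2.004×10⁻⁵ = 115300 N.
σ = P/A = 115300/1700 = 67.81 MPa.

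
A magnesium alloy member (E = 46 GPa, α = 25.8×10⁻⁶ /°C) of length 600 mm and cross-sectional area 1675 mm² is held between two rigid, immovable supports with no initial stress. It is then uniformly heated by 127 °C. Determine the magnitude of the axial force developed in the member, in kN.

P ≈ 252 kN (compressive)

Full restraint means ε = 0, so the stress is σ = EαΔT = 46×10³ × 25.8×10⁻⁶ × 127 = 150.7 MPa.
Then P = σA = 150.7 × 1675 mm² = 252.5 kN, compressive.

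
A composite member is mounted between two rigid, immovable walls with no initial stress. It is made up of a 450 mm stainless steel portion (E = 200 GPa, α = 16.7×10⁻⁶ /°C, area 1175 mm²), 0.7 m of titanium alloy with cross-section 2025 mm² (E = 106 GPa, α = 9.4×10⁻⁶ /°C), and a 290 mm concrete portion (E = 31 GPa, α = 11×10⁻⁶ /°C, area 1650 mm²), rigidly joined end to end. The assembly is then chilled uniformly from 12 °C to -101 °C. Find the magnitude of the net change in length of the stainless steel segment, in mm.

|ΔL| ≈ 0.504 mm

If the supports were absent, the total length change would be Σ αᵢΔT Lᵢ = 16.7×10⁻⁶×113×450 + 9.4×10⁻⁶×113×700 + 11×10⁻⁶×113×290 = 1.953 mm.
Since the ends are fixed, an axial force P builds up, equal in every segment, with P · Σ Lᵢ/(AᵢEᵢ) = δ_free.
Σ Lᵢ/(AᵢEᵢ) = 450/(1175×200×10³) + 700/(2025×106×10³) + 290/(1650×31×10³) = 1.085×10⁻⁵ mm/N.
Hence P = δ_free / Σ(L/AE) = 1.953/1.085×10⁻⁵ = 180.1 kN (tensile).
For the stainless steel segment, free thermal change = 16.7×10⁻⁶×113×450 = 0.8492 mm and elastic change from P = 180100×450/(1175×200×10³) = 0.3449 mm; these oppose, so the net change is 0.504 mm (segment shortens).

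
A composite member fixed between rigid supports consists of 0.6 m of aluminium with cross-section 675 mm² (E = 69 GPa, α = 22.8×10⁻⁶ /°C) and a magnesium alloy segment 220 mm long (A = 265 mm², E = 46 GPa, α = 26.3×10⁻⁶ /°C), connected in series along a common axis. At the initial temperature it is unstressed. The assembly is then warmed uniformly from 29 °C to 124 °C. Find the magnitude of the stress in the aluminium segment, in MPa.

With the walls removed the bar would change length by δ_free = Σ αᵢΔT Lᵢ = 22.8×10⁻⁶×95×600 + 26.3×10⁻⁶×95×220 = 1.849 mm.
Since the ends are fixed, an axial force P builds up, equal in every segment, with P · Σ Lᵢ/(AᵢEᵢ) = δ_free.
Σ Lᵢ/(AᵢEᵢ) = 600/(675×69×10³) + 220/(265×46×10³) = 3.093×10⁻⁵ mm/N.
So P = 1.849 / 3.093×10⁻⁵ = 59.79 kN, compressive.
σ_{aluminium} = P / A = 59790 / 675 = 88.58 MPa.

σ ≈ 88.6 MPa (compressive)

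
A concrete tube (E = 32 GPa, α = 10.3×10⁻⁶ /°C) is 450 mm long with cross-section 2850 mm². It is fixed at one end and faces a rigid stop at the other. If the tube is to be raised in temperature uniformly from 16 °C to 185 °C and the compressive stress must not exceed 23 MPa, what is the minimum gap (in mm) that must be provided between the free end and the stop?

g ≈ 0.46 mm

Free expansion if unrestrained: δ_free = αΔT L = 10.3×10⁻⁶ × 169 × 450 = 0.7833 mm.
At the allowable stress the elastic shortening the wall may impose is σL/E = 23 × 450 / (32×10³) = 0.3234 mm.
So the gap has to take up the difference, g_min = δ_free − σL/E = 0.7833 − 0.3234 = 0.4599 mm.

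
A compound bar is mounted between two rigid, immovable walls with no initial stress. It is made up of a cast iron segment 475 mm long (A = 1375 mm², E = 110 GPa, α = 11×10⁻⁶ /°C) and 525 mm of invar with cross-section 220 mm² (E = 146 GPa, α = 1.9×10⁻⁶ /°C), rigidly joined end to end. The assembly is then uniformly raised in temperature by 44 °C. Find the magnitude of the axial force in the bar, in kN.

With the walls removed the bar would change length by δ_free = Σ αᵢΔT Lᵢ = 11×10⁻⁶×44×475 + 1.9×10⁻⁶×44×525 = 0.2738 mm.
Since the ends are fixed, an axial force P builds up, equal in every segment, with P · Σ Lᵢ/(AᵢEᵢ) = δ_free.
The series flexibility is Σ Lᵢ/(AᵢEᵢ) = 475/(1375×110×10³) + 525/(220×146×10³) = 1.949×10⁻⁵ mm/N.
P = 0.2738 / 1.949×10⁻⁵ = 14050 N = 14.05 kN, compressive.

P ≈ 14.1 kN (compressive)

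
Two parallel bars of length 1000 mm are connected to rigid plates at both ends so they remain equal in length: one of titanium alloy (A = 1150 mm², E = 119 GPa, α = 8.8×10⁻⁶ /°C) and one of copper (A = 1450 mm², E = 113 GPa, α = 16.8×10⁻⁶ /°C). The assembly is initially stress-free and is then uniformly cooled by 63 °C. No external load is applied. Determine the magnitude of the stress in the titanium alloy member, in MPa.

Equilibrium of a rigid end plate with no external load gives equal and opposite internal forces ±P in the two members. Since α_{copper} > α_{titanium alloy}, cooling drives the copper into tension and the titanium alloy into compression.
Setting the final lengths equal and cancelling L: (α₁ − α₂)ΔT = P/(A₁E₁) + P/(A₂E₂).
|α₁ − α₂|·ΔT = 8×10⁻⁶ × 63 = 0.000504.
1/(A₁E₁) + 1/(A₂E₂) = 1/(1150×119×10³) + 1/(1450×113×10³) = 1.341×10⁻⁸ N⁻¹.
So P = 0.000504 / 1.341×10⁻⁸ = 37.58 kN.
σ_{titanium alloy} = P/A₁ = 37580/1150 = 32.68 MPa, compressive.

σ ≈ 32.7 MPa (compressive)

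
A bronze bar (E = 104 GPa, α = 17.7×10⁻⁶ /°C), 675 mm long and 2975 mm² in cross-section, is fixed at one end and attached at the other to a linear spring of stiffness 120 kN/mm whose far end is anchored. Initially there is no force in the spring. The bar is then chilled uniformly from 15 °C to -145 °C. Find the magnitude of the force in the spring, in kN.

P ≈ 182 kN

If the spring were absent the bar would shorten by αΔT L = 17.7×10⁻⁶ × 160 × 675 = 1.912 mm.
Let P be the tensile force in the spring. The bar extends elastically by PL/(AE) and the spring stretches by P/k; together these equal δ_free.
P [ L/(AE) + 1/k ] = δ_free → P [ 675/(2975×104×10³) + 1/(120×10³) ] = 1.912.
P = 1.912 / 1.051×10⁻⁵ = 181800 N.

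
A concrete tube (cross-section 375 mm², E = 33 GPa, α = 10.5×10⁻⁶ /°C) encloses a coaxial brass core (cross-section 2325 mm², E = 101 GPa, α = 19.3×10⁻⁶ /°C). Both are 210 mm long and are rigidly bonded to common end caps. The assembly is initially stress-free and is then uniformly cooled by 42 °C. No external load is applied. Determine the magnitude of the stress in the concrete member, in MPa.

The brass has the larger α, so on cooling it would change length more than the concrete if both were free. The rigid plates force a common final length, so the brass is put into tension and the concrete into compression, with equal and opposite forces P (no external load).
Setting the final lengths equal and cancelling L: (α₁ − α₂)ΔT = P/(A₁E₁) + P/(A₂E₂).
|α₁ − α₂|·ΔT = 8.8×10⁻⁶ × 42 = 0.0003696.
1/(A₁E₁) + 1/(A₂E₂) = 1/(375×33×10³) + 1/(2325×101×10³) = 8.507×10⁻⁸ N⁻¹.
P = 0.0003696 / 8.507×10⁻⁸ = 4345 N = 4.345 kN.
σ_{concrete} = P/A₁ = 4345/375 = 11.59 MPa, compressive.

σ ≈ 11.6 MPa (compressive)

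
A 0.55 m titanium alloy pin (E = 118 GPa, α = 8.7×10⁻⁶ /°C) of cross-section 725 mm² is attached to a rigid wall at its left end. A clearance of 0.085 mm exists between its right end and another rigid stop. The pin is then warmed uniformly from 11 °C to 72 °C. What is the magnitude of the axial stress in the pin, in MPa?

σ ≈ 44.4 MPa (compressive)

Unrestrained expansion: δ_free = αΔT L = 8.7×10⁻⁶ × 61 × 550 = 0.2919 mm.
The gap closes (δ_free > 0.085 mm) and the wall then resists a further 0.2919 − 0.085 = 0.2069 mm of expansion.
So σ = E(δ_free − g)/L = 118×10³ × 0.2069/550 = 44.39 MPa.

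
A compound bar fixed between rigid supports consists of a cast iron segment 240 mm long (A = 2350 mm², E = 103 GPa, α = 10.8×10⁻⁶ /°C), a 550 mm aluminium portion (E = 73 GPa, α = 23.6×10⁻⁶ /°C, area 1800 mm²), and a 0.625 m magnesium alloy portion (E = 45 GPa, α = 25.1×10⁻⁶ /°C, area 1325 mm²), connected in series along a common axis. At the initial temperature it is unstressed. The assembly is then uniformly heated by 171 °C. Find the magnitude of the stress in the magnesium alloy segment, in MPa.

σ ≈ 258 MPa (compressive)

With the walls removed the bar would change length by δ_free = Σ αᵢΔT Lᵢ = 10.8×10⁻⁶×171×240 + 23.6×10⁻⁶×171×550 + 25.1×10⁻⁶×171×625 = 5.345 mm.
The rigid supports impose zero overall length change; the single axial force P common to all segments must satisfy P Σ Lᵢ/(AᵢEᵢ) = δ_free.
Σ Lᵢ/(AᵢEᵢ) = 240/(2350×103×10³) + 550/(1800×73×10³) + 625/(1325×45×10³) = 1.566×10⁻⁵ mm/N.
So P = 5.345 / 1.566×10⁻⁵ = 341.4 kN, compressive.
σ_{magnesium alloy} = P / A = 341400 / 1325 = 257.6 MPa.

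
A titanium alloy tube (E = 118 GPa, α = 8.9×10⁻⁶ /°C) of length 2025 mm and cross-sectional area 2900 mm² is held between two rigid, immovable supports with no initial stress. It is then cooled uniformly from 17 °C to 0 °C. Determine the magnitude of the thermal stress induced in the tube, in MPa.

σ ≈ 17.9 MPa (tensile)

The supports are rigid, so the total axial strain is zero. The restrained thermal strain is ε = αΔT = 8.9×10⁻⁶ × 17 = 151.3×10⁻⁶.
The stress required to suppress this strain is σ = Eε = 118×10³ × 151.3×10⁻⁶ = 17.85 MPa, tensile since the tube is trying to contract.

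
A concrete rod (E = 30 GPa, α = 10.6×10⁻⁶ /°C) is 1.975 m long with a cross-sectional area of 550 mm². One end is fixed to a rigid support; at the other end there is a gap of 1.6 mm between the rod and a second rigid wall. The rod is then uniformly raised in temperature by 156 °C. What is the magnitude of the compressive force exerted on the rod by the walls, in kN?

If the wall were absent the rod would grow by αΔT L = 10.6×10⁻⁶ × 156 × 1975 = 3.266 mm.
After closing the 1.6 mm clearance, 3.266 − 1.6 = 1.666 mm of expansion remains to be suppressed by the wall.
That suppressed elongation corresponds to σ = E·Δ/L = 30×10³ × 1.666/1975 = 25.3 MPa.
Force on the wall = σA = 25.3 × 550 mm² = 13.92 kN.

P ≈ 13.9 kN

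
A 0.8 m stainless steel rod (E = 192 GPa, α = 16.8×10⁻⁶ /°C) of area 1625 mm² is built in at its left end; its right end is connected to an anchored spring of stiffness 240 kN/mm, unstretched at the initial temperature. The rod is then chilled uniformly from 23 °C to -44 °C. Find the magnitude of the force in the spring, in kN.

The unrestrained thermal change is αΔT L = 16.8×10⁻⁶ × 67 × 800 = 0.9005 mm.
Let P be the tensile force in the spring. The rod extends elastically by PL/(AE) and the spring stretches by P/k; together these equal δ_free.
P [ L/(AE) + 1/k ] = δ_free → P [ 800/(1625×192×10³) + 1/(240×10³) ] = 0.9005.
P = 0.9005 / 6.731×10⁻⁶ = 133800 N.

P ≈ 134 kN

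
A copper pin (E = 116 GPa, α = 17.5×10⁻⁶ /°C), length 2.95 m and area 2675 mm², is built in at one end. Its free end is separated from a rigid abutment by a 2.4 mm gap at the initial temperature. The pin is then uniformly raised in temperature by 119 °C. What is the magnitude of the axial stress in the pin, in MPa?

Free thermal elongation = αΔT L = 17.5×10⁻⁶ × 119 × 2950 = 6.143 mm.
The gap closes (δ_free > 2.4 mm) and the wall then resists a further 6.143 − 2.4 = 3.743 mm of expansion.
Compatibility: PL/(AE) = 3.743 mm, so σ = P/A = E × (3.743/2950) = 147.2 MPa.

σ ≈ 147 MPa (compressive)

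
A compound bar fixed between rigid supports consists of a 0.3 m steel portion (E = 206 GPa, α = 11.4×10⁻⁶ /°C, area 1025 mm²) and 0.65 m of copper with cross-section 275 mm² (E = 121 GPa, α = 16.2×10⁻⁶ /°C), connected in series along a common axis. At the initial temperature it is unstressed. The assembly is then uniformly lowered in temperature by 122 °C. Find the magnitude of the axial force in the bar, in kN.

P ≈ 81.2 kN (tensile)

If the supports were absent, the total length change would be Σ αᵢΔT Lᵢ = 11.4×10⁻⁶×122×300 + 16.2×10⁻⁶×122×650 = 1.702 mm.
The rigid supports impose zero overall length change; the single axial force P common to all segments must satisfy P Σ Lᵢ/(AᵢEᵢ) = δ_free.
The series flexibility is Σ Lᵢ/(AᵢEᵢ) = 300/(1025×206×10³) + 650/(275×121×10³) = 2.095×10⁻⁵ mm/N.
P = 1.702 / 2.095×10⁻⁵ = 81220 N = 81.22 kN, tensile.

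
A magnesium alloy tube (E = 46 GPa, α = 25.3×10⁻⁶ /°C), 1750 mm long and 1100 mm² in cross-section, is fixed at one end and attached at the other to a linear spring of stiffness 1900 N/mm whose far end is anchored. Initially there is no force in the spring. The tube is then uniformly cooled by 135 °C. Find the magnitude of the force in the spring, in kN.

Free thermal contraction: δ_free = αΔT L = 25.3×10⁻⁶ × 135 × 1750 = 5.977 mm.
Let P be the tensile force in the spring. The tube extends elastically by PL/(AE) and the spring stretches by P/k; together these equal δ_free.
So P = δ_free / [L/(AE) + 1/k] = 5.977 / [ 1750/(1100×46×10³) + 1/(1900) ].
P = 5.977 / 0.0005609 = 10660 N.

P ≈ 10.7 kN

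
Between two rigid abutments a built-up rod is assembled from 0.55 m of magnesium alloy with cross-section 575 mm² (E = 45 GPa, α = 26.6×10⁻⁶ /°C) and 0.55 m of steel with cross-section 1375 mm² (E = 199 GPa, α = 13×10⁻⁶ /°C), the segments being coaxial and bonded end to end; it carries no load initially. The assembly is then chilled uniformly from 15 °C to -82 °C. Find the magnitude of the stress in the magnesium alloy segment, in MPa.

σ ≈ 158 MPa (tensile)

With the walls removed the bar would change length by δ_free = Σ αᵢΔT Lᵢ = 26.6×10⁻⁶×97×550 + 13×10⁻⁶×97×550 = 2.113 mm.
Since the ends are fixed, an axial force P builds up, equal in every segment, with P · Σ Lᵢ/(AᵢEᵢ) = δ_free.
Σ Lᵢ/(AᵢEᵢ) = 550/(575×45×10³) + 550/(1375×199×10³) = 2.327×10⁻⁵ mm/N.
P = 2.113 / 2.327×10⁻⁵ = 90800 N = 90.8 kN, tensile.
σ_{magnesium alloy} = P / A = 90800 / 575 = 157.9 MPa.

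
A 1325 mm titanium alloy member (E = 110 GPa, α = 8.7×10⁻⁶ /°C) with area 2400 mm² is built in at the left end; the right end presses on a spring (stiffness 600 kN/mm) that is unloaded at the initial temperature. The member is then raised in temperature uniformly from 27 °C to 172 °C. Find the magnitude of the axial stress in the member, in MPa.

σ ≈ 104 MPa (compressive)

The unrestrained thermal change is αΔT L = 8.7×10⁻⁶ × 145 × 1325 = 1.671 mm.
Let P be the compressive force at the spring. The member shortens elastically by PL/(AE) and the spring compresses by P/k; together these equal δ_free.
So P = δ_free / [L/(AE) + 1/k] = 1.671 / [ 1325/(2400×110×10³) + 1/(600×10³) ].
P = 1.671 / 6.686×10⁻⁶ = 250000 N.
σ = P/A = 250000/2400 = 104.2 MPa.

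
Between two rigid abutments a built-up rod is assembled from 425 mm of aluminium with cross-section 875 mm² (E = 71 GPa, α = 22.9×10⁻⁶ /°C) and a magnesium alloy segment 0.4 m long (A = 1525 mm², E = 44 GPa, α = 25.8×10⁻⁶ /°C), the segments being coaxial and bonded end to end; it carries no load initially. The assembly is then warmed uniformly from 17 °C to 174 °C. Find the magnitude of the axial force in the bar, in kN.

P ≈ 246 kN (compressive)

If the supports were absent, the total length change would be Σ αᵢΔT Lᵢ = 22.9×10⁻⁶×157×425 + 25.8×10⁻⁶×157×400 = 3.148 mm.
The rigid supports impose zero overall length change; the single axial force P common to all segments must satisfy P Σ Lᵢ/(AᵢEᵢ) = δ_free.
Σ Lᵢ/(AᵢEᵢ) = 425/(875×71×10³) + 400/(1525×44×10³) = 1.28×10⁻⁵ mm/N.
P = 3.148 / 1.28×10⁻⁵ = 245900 N = 245.9 kN, compressive.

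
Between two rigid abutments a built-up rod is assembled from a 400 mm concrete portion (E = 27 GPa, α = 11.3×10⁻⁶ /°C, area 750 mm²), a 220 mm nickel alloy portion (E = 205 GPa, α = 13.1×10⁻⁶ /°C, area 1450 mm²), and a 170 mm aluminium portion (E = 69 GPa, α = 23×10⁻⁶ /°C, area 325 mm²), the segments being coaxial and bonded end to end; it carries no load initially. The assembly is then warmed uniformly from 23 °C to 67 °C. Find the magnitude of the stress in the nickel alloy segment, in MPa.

Free thermal expansion of the whole bar: Σ αᵢΔT Lᵢ = 11.3×10⁻⁶×44×400 + 13.1×10⁻⁶×44×220 + 23×10⁻⁶×44×170 = 0.4977 mm.
Since the ends are fixed, an axial force P builds up, equal in every segment, with P · Σ Lᵢ/(AᵢEᵢ) = δ_free.
Σ Lᵢ/(AᵢEᵢ) = 400/(750×27×10³) + 220/(1450×205×10³) + 170/(325×69×10³) = 2.807×10⁻⁵ mm/N.
Hence P = δ_free / Σ(L/AE) = 0.4977/2.807×10⁻⁵ = 17.73 kN (compressive).
σ_{nickel alloy} = P / A = 17730 / 1450 = 12.23 MPa.

σ ≈ 12.2 MPa (compressive)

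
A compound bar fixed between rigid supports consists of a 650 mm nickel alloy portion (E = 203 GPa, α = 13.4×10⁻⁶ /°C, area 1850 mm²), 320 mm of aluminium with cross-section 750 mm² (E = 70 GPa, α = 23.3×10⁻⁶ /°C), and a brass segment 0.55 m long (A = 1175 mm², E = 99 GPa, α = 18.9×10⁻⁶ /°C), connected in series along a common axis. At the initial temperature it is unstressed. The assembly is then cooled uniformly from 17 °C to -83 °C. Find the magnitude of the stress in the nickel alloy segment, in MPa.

If the supports were absent, the total length change would be Σ αᵢΔT Lᵢ = 13.4×10⁻⁶×100×650 + 23.3×10⁻⁶×100×320 + 18.9×10⁻⁶×100×550 = 2.656 mm.
The rigid supports impose zero overall length change; the single axial force P common to all segments must satisfy P Σ Lᵢ/(AᵢEᵢ) = δ_free.
Σ Lᵢ/(AᵢEᵢ) = 650/(1850×203×10³) + 320/(750×70×10³) + 550/(1175×99×10³) = 1.255×10⁻⁵ mm/N.
P = 2.656 / 1.255×10⁻⁵ = 211600 N = 211.6 kN, tensile.
σ_{nickel alloy} = P / A = 211600 / 1850 = 114.4 MPa.

σ ≈ 114 MPa (tensile)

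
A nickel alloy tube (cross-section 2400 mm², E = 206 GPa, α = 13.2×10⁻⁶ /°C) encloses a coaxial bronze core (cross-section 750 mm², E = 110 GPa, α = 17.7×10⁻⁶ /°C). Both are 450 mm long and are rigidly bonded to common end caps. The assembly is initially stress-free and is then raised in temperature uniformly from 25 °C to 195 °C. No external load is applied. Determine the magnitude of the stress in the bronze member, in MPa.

The bronze has the larger α, so on heating it would change length more than the nickel alloy if both were free. The rigid plates force a common final length, so the bronze is put into compression and the nickel alloy into tension, with equal and opposite forces P (no external load).
Equating the net (thermal + elastic) strains gives |α₁ − α₂|·ΔT = P·[1/(A₁E₁) + 1/(A₂E₂)].
|α₁ − α₂|·ΔT = 4.5×10⁻⁶ × 170 = 0.000765.
1/(A₁E₁) + 1/(A₂E₂) = 1/(2400×206×10³) + 1/(750×110×10³) = 1.414×10⁻⁸ N⁻¹.
So P = 0.000765 / 1.414×10⁻⁸ = 54.09 kN.
σ_{bronze} = P/A₂ = 54090/750 = 72.12 MPa, compressive.

σ ≈ 72.1 MPa (compressive)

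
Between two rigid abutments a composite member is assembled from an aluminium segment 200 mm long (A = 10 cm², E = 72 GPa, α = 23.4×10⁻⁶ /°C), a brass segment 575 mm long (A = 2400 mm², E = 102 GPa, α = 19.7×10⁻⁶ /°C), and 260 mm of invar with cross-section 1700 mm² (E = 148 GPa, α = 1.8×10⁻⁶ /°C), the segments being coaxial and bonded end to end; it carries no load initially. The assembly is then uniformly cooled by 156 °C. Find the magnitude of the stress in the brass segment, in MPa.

Free thermal contraction of the whole bar: Σ αᵢΔT Lᵢ = 23.4×10⁻⁶×156×200 + 19.7×10⁻⁶×156×575 + 1.8×10⁻⁶×156×260 = 2.57 mm.
The walls prevent any net length change, so an axial force P (same in every segment) develops. Compatibility: P · Σ Lᵢ/(AᵢEᵢ) = δ_free.
Σ Lᵢ/(AᵢEᵢ) = 200/(1000×72×10³) + 575/(2400×102×10³) + 260/(1700×148×10³) = 6.16×10⁻⁶ mm/N.
P = 2.57 / 6.16×10⁻⁶ = 417200 N = 417.2 kN, tensile.
σ_{brass} = P / A = 417200 / 2400 = 173.8 MPa.

σ ≈ 174 MPa (tensile)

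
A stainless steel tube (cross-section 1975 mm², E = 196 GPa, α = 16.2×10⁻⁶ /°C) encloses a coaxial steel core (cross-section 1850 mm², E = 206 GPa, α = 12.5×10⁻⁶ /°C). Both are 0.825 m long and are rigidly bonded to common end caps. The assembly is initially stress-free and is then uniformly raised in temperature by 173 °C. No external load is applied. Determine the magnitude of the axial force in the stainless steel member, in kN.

P ≈ 123 kN (compressive in the stainless steel)

Equilibrium of a rigid end plate with no external load gives equal and opposite internal forces ±P in the two members. Since α_{stainless steel} > α_{steel}, heating drives the stainless steel into compression and the steel into tension.
Setting the final lengths equal and cancelling L: (α₁ − α₂)ΔT = P/(A₁E₁) + P/(A₂E₂).
|α₁ − α₂|·ΔT = 3.7×10⁻⁶ × 173 = 0.0006401.
1/(A₁E₁) + 1/(A₂E₂) = 1/(1975×196×10³) + 1/(1850×206×10³) = 5.207×10⁻⁹ N⁻¹.
P = 0.0006401 / 5.207×10⁻⁹ = 122900 N = 122.9 kN.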